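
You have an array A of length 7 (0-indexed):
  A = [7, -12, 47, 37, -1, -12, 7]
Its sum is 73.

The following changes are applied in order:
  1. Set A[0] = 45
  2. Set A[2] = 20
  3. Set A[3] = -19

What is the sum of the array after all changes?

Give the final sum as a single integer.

Answer: 28

Derivation:
Initial sum: 73
Change 1: A[0] 7 -> 45, delta = 38, sum = 111
Change 2: A[2] 47 -> 20, delta = -27, sum = 84
Change 3: A[3] 37 -> -19, delta = -56, sum = 28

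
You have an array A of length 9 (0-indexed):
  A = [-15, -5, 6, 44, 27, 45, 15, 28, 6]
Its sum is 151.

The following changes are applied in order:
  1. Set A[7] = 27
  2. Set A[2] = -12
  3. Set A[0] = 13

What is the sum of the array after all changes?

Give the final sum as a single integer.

Answer: 160

Derivation:
Initial sum: 151
Change 1: A[7] 28 -> 27, delta = -1, sum = 150
Change 2: A[2] 6 -> -12, delta = -18, sum = 132
Change 3: A[0] -15 -> 13, delta = 28, sum = 160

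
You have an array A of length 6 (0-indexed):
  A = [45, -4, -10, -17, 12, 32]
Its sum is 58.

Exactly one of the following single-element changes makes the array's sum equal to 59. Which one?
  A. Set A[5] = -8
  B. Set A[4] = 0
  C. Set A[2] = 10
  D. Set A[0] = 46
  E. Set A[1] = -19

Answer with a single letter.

Option A: A[5] 32->-8, delta=-40, new_sum=58+(-40)=18
Option B: A[4] 12->0, delta=-12, new_sum=58+(-12)=46
Option C: A[2] -10->10, delta=20, new_sum=58+(20)=78
Option D: A[0] 45->46, delta=1, new_sum=58+(1)=59 <-- matches target
Option E: A[1] -4->-19, delta=-15, new_sum=58+(-15)=43

Answer: D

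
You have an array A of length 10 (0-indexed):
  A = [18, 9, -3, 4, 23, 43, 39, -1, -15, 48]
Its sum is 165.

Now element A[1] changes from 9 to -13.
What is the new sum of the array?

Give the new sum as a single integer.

Answer: 143

Derivation:
Old value at index 1: 9
New value at index 1: -13
Delta = -13 - 9 = -22
New sum = old_sum + delta = 165 + (-22) = 143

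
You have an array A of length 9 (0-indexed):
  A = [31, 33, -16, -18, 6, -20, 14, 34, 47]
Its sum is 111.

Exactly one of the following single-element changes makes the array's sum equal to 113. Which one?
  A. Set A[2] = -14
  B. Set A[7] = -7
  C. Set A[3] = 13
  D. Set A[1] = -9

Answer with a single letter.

Option A: A[2] -16->-14, delta=2, new_sum=111+(2)=113 <-- matches target
Option B: A[7] 34->-7, delta=-41, new_sum=111+(-41)=70
Option C: A[3] -18->13, delta=31, new_sum=111+(31)=142
Option D: A[1] 33->-9, delta=-42, new_sum=111+(-42)=69

Answer: A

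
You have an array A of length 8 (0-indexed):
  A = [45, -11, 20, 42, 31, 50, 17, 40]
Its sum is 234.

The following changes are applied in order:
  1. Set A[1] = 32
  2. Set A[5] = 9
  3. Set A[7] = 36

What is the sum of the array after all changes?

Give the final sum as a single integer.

Initial sum: 234
Change 1: A[1] -11 -> 32, delta = 43, sum = 277
Change 2: A[5] 50 -> 9, delta = -41, sum = 236
Change 3: A[7] 40 -> 36, delta = -4, sum = 232

Answer: 232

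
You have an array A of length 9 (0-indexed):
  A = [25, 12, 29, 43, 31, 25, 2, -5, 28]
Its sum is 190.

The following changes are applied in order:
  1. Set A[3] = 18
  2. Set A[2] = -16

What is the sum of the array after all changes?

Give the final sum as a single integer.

Answer: 120

Derivation:
Initial sum: 190
Change 1: A[3] 43 -> 18, delta = -25, sum = 165
Change 2: A[2] 29 -> -16, delta = -45, sum = 120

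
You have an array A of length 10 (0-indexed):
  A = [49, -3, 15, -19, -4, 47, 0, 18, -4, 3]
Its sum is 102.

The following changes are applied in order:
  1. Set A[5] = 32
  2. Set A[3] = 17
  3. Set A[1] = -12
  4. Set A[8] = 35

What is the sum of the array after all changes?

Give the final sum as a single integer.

Answer: 153

Derivation:
Initial sum: 102
Change 1: A[5] 47 -> 32, delta = -15, sum = 87
Change 2: A[3] -19 -> 17, delta = 36, sum = 123
Change 3: A[1] -3 -> -12, delta = -9, sum = 114
Change 4: A[8] -4 -> 35, delta = 39, sum = 153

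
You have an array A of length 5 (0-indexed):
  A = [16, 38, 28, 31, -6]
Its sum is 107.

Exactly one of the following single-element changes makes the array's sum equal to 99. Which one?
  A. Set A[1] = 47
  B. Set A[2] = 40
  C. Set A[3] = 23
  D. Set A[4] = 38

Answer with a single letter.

Answer: C

Derivation:
Option A: A[1] 38->47, delta=9, new_sum=107+(9)=116
Option B: A[2] 28->40, delta=12, new_sum=107+(12)=119
Option C: A[3] 31->23, delta=-8, new_sum=107+(-8)=99 <-- matches target
Option D: A[4] -6->38, delta=44, new_sum=107+(44)=151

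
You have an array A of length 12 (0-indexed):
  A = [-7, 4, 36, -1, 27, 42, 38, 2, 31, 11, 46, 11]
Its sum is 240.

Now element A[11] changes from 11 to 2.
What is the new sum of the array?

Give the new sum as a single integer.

Answer: 231

Derivation:
Old value at index 11: 11
New value at index 11: 2
Delta = 2 - 11 = -9
New sum = old_sum + delta = 240 + (-9) = 231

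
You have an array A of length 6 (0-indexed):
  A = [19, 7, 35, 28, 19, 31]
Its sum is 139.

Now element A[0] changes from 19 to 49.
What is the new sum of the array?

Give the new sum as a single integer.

Old value at index 0: 19
New value at index 0: 49
Delta = 49 - 19 = 30
New sum = old_sum + delta = 139 + (30) = 169

Answer: 169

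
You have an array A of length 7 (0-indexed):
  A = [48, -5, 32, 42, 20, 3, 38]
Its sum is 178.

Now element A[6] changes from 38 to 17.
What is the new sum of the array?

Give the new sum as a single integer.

Old value at index 6: 38
New value at index 6: 17
Delta = 17 - 38 = -21
New sum = old_sum + delta = 178 + (-21) = 157

Answer: 157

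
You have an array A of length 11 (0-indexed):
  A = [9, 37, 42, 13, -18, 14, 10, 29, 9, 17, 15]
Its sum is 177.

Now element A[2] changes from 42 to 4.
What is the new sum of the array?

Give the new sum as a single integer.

Old value at index 2: 42
New value at index 2: 4
Delta = 4 - 42 = -38
New sum = old_sum + delta = 177 + (-38) = 139

Answer: 139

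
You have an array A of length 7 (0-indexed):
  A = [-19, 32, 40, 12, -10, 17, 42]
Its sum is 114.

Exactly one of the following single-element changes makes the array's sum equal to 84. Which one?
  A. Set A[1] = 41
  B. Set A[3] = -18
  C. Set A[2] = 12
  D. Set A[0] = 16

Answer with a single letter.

Option A: A[1] 32->41, delta=9, new_sum=114+(9)=123
Option B: A[3] 12->-18, delta=-30, new_sum=114+(-30)=84 <-- matches target
Option C: A[2] 40->12, delta=-28, new_sum=114+(-28)=86
Option D: A[0] -19->16, delta=35, new_sum=114+(35)=149

Answer: B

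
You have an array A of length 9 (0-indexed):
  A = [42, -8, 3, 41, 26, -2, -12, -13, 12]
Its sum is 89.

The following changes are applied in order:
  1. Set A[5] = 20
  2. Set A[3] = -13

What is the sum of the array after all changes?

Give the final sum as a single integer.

Initial sum: 89
Change 1: A[5] -2 -> 20, delta = 22, sum = 111
Change 2: A[3] 41 -> -13, delta = -54, sum = 57

Answer: 57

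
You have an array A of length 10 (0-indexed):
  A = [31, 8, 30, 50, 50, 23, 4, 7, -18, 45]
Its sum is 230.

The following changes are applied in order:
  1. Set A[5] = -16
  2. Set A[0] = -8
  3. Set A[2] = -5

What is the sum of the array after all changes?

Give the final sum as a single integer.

Answer: 117

Derivation:
Initial sum: 230
Change 1: A[5] 23 -> -16, delta = -39, sum = 191
Change 2: A[0] 31 -> -8, delta = -39, sum = 152
Change 3: A[2] 30 -> -5, delta = -35, sum = 117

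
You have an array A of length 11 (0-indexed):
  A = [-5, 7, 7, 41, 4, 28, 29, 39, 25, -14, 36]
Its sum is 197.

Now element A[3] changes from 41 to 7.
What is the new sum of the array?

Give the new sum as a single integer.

Answer: 163

Derivation:
Old value at index 3: 41
New value at index 3: 7
Delta = 7 - 41 = -34
New sum = old_sum + delta = 197 + (-34) = 163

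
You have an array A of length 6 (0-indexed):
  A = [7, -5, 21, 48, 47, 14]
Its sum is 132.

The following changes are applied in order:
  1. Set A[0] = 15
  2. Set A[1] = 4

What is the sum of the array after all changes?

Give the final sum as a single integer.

Initial sum: 132
Change 1: A[0] 7 -> 15, delta = 8, sum = 140
Change 2: A[1] -5 -> 4, delta = 9, sum = 149

Answer: 149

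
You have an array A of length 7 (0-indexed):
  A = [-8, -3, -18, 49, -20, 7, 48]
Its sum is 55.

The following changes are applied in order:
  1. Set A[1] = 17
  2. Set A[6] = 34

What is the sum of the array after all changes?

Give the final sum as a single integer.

Answer: 61

Derivation:
Initial sum: 55
Change 1: A[1] -3 -> 17, delta = 20, sum = 75
Change 2: A[6] 48 -> 34, delta = -14, sum = 61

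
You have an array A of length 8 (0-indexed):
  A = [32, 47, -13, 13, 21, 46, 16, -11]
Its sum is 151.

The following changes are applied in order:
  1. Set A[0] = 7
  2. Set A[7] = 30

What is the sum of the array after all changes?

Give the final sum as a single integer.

Initial sum: 151
Change 1: A[0] 32 -> 7, delta = -25, sum = 126
Change 2: A[7] -11 -> 30, delta = 41, sum = 167

Answer: 167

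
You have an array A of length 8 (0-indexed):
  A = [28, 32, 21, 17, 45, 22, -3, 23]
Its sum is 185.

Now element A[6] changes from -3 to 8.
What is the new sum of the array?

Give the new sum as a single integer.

Old value at index 6: -3
New value at index 6: 8
Delta = 8 - -3 = 11
New sum = old_sum + delta = 185 + (11) = 196

Answer: 196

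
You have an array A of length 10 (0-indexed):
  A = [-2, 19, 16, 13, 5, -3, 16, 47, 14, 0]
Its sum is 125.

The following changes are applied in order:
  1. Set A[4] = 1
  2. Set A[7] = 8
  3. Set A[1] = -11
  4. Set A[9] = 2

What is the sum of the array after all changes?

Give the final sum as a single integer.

Answer: 54

Derivation:
Initial sum: 125
Change 1: A[4] 5 -> 1, delta = -4, sum = 121
Change 2: A[7] 47 -> 8, delta = -39, sum = 82
Change 3: A[1] 19 -> -11, delta = -30, sum = 52
Change 4: A[9] 0 -> 2, delta = 2, sum = 54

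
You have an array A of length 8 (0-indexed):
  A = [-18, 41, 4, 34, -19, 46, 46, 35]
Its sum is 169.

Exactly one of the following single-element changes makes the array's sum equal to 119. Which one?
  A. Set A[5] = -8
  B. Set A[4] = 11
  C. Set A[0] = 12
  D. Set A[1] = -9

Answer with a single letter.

Answer: D

Derivation:
Option A: A[5] 46->-8, delta=-54, new_sum=169+(-54)=115
Option B: A[4] -19->11, delta=30, new_sum=169+(30)=199
Option C: A[0] -18->12, delta=30, new_sum=169+(30)=199
Option D: A[1] 41->-9, delta=-50, new_sum=169+(-50)=119 <-- matches target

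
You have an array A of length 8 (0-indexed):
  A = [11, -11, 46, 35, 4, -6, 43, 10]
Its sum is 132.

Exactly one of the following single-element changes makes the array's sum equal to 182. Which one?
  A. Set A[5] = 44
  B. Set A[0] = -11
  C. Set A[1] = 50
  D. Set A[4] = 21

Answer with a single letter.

Option A: A[5] -6->44, delta=50, new_sum=132+(50)=182 <-- matches target
Option B: A[0] 11->-11, delta=-22, new_sum=132+(-22)=110
Option C: A[1] -11->50, delta=61, new_sum=132+(61)=193
Option D: A[4] 4->21, delta=17, new_sum=132+(17)=149

Answer: A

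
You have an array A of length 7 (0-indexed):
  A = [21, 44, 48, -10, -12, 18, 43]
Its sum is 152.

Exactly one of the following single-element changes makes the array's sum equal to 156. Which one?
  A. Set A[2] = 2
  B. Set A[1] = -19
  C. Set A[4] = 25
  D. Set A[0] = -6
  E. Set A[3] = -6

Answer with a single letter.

Option A: A[2] 48->2, delta=-46, new_sum=152+(-46)=106
Option B: A[1] 44->-19, delta=-63, new_sum=152+(-63)=89
Option C: A[4] -12->25, delta=37, new_sum=152+(37)=189
Option D: A[0] 21->-6, delta=-27, new_sum=152+(-27)=125
Option E: A[3] -10->-6, delta=4, new_sum=152+(4)=156 <-- matches target

Answer: E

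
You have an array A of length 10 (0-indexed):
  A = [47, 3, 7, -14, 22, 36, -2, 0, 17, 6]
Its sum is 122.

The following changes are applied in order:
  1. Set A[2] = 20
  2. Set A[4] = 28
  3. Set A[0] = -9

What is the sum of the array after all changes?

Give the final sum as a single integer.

Answer: 85

Derivation:
Initial sum: 122
Change 1: A[2] 7 -> 20, delta = 13, sum = 135
Change 2: A[4] 22 -> 28, delta = 6, sum = 141
Change 3: A[0] 47 -> -9, delta = -56, sum = 85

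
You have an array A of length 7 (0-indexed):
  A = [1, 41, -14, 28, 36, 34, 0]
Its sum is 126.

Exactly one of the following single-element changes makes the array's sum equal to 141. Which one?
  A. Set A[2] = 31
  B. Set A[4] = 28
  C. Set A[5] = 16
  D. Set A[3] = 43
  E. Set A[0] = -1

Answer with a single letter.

Option A: A[2] -14->31, delta=45, new_sum=126+(45)=171
Option B: A[4] 36->28, delta=-8, new_sum=126+(-8)=118
Option C: A[5] 34->16, delta=-18, new_sum=126+(-18)=108
Option D: A[3] 28->43, delta=15, new_sum=126+(15)=141 <-- matches target
Option E: A[0] 1->-1, delta=-2, new_sum=126+(-2)=124

Answer: D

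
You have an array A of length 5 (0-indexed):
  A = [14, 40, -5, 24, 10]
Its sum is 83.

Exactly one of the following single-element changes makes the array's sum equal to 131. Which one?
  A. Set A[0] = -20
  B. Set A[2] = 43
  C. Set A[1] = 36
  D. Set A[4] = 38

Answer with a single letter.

Option A: A[0] 14->-20, delta=-34, new_sum=83+(-34)=49
Option B: A[2] -5->43, delta=48, new_sum=83+(48)=131 <-- matches target
Option C: A[1] 40->36, delta=-4, new_sum=83+(-4)=79
Option D: A[4] 10->38, delta=28, new_sum=83+(28)=111

Answer: B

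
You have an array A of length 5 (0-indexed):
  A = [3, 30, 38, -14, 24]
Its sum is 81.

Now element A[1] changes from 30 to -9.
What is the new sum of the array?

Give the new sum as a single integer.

Answer: 42

Derivation:
Old value at index 1: 30
New value at index 1: -9
Delta = -9 - 30 = -39
New sum = old_sum + delta = 81 + (-39) = 42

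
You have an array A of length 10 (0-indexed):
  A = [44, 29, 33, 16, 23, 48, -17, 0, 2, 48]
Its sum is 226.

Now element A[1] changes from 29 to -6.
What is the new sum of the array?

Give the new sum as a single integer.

Answer: 191

Derivation:
Old value at index 1: 29
New value at index 1: -6
Delta = -6 - 29 = -35
New sum = old_sum + delta = 226 + (-35) = 191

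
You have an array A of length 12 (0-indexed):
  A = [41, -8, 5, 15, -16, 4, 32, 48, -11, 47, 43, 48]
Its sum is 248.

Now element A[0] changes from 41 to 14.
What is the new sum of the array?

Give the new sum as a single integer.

Answer: 221

Derivation:
Old value at index 0: 41
New value at index 0: 14
Delta = 14 - 41 = -27
New sum = old_sum + delta = 248 + (-27) = 221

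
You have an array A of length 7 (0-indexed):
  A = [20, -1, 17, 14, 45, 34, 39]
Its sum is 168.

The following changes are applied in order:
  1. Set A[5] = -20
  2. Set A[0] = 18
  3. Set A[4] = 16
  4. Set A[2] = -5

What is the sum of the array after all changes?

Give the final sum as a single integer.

Answer: 61

Derivation:
Initial sum: 168
Change 1: A[5] 34 -> -20, delta = -54, sum = 114
Change 2: A[0] 20 -> 18, delta = -2, sum = 112
Change 3: A[4] 45 -> 16, delta = -29, sum = 83
Change 4: A[2] 17 -> -5, delta = -22, sum = 61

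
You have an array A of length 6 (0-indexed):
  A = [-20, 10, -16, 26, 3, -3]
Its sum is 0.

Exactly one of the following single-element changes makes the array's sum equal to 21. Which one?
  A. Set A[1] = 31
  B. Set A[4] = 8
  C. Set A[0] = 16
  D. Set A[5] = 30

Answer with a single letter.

Answer: A

Derivation:
Option A: A[1] 10->31, delta=21, new_sum=0+(21)=21 <-- matches target
Option B: A[4] 3->8, delta=5, new_sum=0+(5)=5
Option C: A[0] -20->16, delta=36, new_sum=0+(36)=36
Option D: A[5] -3->30, delta=33, new_sum=0+(33)=33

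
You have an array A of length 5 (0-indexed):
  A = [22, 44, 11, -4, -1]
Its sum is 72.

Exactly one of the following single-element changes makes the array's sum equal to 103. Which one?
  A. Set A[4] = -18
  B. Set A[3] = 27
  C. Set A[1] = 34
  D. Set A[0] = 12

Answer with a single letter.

Option A: A[4] -1->-18, delta=-17, new_sum=72+(-17)=55
Option B: A[3] -4->27, delta=31, new_sum=72+(31)=103 <-- matches target
Option C: A[1] 44->34, delta=-10, new_sum=72+(-10)=62
Option D: A[0] 22->12, delta=-10, new_sum=72+(-10)=62

Answer: B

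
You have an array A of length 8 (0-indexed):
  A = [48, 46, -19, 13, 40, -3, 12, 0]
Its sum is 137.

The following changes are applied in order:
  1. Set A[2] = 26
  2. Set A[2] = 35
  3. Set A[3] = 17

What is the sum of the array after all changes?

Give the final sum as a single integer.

Answer: 195

Derivation:
Initial sum: 137
Change 1: A[2] -19 -> 26, delta = 45, sum = 182
Change 2: A[2] 26 -> 35, delta = 9, sum = 191
Change 3: A[3] 13 -> 17, delta = 4, sum = 195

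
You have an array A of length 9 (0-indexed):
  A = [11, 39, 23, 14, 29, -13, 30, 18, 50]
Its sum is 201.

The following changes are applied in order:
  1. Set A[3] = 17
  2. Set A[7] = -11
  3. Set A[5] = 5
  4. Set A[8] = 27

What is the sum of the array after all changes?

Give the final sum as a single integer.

Initial sum: 201
Change 1: A[3] 14 -> 17, delta = 3, sum = 204
Change 2: A[7] 18 -> -11, delta = -29, sum = 175
Change 3: A[5] -13 -> 5, delta = 18, sum = 193
Change 4: A[8] 50 -> 27, delta = -23, sum = 170

Answer: 170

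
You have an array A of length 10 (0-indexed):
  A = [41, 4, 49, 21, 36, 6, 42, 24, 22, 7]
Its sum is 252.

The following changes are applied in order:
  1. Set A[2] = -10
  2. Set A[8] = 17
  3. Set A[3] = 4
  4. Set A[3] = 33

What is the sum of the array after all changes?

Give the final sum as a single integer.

Answer: 200

Derivation:
Initial sum: 252
Change 1: A[2] 49 -> -10, delta = -59, sum = 193
Change 2: A[8] 22 -> 17, delta = -5, sum = 188
Change 3: A[3] 21 -> 4, delta = -17, sum = 171
Change 4: A[3] 4 -> 33, delta = 29, sum = 200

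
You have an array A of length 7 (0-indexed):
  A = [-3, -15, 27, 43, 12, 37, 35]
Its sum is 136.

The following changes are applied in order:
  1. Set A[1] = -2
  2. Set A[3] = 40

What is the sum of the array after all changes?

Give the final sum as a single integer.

Initial sum: 136
Change 1: A[1] -15 -> -2, delta = 13, sum = 149
Change 2: A[3] 43 -> 40, delta = -3, sum = 146

Answer: 146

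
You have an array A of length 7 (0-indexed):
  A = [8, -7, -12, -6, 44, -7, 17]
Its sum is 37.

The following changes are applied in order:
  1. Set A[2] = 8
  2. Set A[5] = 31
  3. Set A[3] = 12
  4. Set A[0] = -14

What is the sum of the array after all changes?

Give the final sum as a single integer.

Answer: 91

Derivation:
Initial sum: 37
Change 1: A[2] -12 -> 8, delta = 20, sum = 57
Change 2: A[5] -7 -> 31, delta = 38, sum = 95
Change 3: A[3] -6 -> 12, delta = 18, sum = 113
Change 4: A[0] 8 -> -14, delta = -22, sum = 91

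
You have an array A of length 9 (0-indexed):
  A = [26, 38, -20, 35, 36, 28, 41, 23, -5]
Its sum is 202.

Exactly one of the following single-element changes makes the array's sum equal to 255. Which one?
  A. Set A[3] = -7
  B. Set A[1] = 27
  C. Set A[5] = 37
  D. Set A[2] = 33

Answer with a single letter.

Answer: D

Derivation:
Option A: A[3] 35->-7, delta=-42, new_sum=202+(-42)=160
Option B: A[1] 38->27, delta=-11, new_sum=202+(-11)=191
Option C: A[5] 28->37, delta=9, new_sum=202+(9)=211
Option D: A[2] -20->33, delta=53, new_sum=202+(53)=255 <-- matches target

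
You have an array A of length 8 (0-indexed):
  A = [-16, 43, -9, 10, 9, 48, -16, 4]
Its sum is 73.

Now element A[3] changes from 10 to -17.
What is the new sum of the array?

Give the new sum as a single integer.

Answer: 46

Derivation:
Old value at index 3: 10
New value at index 3: -17
Delta = -17 - 10 = -27
New sum = old_sum + delta = 73 + (-27) = 46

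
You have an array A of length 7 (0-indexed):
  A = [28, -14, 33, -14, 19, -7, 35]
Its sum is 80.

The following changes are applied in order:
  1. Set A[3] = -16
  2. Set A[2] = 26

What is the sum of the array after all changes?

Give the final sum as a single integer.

Answer: 71

Derivation:
Initial sum: 80
Change 1: A[3] -14 -> -16, delta = -2, sum = 78
Change 2: A[2] 33 -> 26, delta = -7, sum = 71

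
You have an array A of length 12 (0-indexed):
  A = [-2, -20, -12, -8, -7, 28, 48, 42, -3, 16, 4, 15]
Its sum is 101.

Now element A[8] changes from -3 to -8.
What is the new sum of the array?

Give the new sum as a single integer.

Answer: 96

Derivation:
Old value at index 8: -3
New value at index 8: -8
Delta = -8 - -3 = -5
New sum = old_sum + delta = 101 + (-5) = 96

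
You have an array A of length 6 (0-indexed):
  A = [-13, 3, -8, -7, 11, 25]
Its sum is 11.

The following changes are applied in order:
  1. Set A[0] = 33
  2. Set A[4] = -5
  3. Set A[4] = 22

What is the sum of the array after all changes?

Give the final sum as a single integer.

Initial sum: 11
Change 1: A[0] -13 -> 33, delta = 46, sum = 57
Change 2: A[4] 11 -> -5, delta = -16, sum = 41
Change 3: A[4] -5 -> 22, delta = 27, sum = 68

Answer: 68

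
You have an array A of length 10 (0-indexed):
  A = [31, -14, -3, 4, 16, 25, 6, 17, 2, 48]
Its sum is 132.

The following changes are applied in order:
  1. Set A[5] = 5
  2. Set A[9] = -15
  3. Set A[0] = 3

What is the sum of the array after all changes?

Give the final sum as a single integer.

Answer: 21

Derivation:
Initial sum: 132
Change 1: A[5] 25 -> 5, delta = -20, sum = 112
Change 2: A[9] 48 -> -15, delta = -63, sum = 49
Change 3: A[0] 31 -> 3, delta = -28, sum = 21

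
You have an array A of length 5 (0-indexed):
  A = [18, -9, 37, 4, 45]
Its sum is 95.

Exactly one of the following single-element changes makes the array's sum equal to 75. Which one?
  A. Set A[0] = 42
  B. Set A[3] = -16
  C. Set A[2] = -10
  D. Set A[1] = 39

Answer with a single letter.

Option A: A[0] 18->42, delta=24, new_sum=95+(24)=119
Option B: A[3] 4->-16, delta=-20, new_sum=95+(-20)=75 <-- matches target
Option C: A[2] 37->-10, delta=-47, new_sum=95+(-47)=48
Option D: A[1] -9->39, delta=48, new_sum=95+(48)=143

Answer: B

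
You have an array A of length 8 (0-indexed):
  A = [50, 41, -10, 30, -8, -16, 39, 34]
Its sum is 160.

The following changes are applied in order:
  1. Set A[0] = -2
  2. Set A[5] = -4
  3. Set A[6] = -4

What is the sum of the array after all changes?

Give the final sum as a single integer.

Initial sum: 160
Change 1: A[0] 50 -> -2, delta = -52, sum = 108
Change 2: A[5] -16 -> -4, delta = 12, sum = 120
Change 3: A[6] 39 -> -4, delta = -43, sum = 77

Answer: 77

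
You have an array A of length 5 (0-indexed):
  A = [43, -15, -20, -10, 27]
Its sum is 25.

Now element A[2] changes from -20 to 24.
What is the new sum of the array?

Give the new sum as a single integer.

Answer: 69

Derivation:
Old value at index 2: -20
New value at index 2: 24
Delta = 24 - -20 = 44
New sum = old_sum + delta = 25 + (44) = 69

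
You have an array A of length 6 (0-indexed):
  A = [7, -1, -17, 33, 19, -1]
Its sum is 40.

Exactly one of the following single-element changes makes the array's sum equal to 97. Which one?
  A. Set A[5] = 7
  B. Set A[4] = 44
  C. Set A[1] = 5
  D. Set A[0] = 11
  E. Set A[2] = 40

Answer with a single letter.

Option A: A[5] -1->7, delta=8, new_sum=40+(8)=48
Option B: A[4] 19->44, delta=25, new_sum=40+(25)=65
Option C: A[1] -1->5, delta=6, new_sum=40+(6)=46
Option D: A[0] 7->11, delta=4, new_sum=40+(4)=44
Option E: A[2] -17->40, delta=57, new_sum=40+(57)=97 <-- matches target

Answer: E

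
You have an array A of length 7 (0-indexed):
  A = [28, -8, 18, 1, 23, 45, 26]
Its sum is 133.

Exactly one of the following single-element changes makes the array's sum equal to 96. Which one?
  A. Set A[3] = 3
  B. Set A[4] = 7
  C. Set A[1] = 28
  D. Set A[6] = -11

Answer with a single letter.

Option A: A[3] 1->3, delta=2, new_sum=133+(2)=135
Option B: A[4] 23->7, delta=-16, new_sum=133+(-16)=117
Option C: A[1] -8->28, delta=36, new_sum=133+(36)=169
Option D: A[6] 26->-11, delta=-37, new_sum=133+(-37)=96 <-- matches target

Answer: D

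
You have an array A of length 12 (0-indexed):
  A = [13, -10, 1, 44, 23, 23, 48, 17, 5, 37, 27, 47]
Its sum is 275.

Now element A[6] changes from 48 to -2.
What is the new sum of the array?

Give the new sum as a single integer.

Old value at index 6: 48
New value at index 6: -2
Delta = -2 - 48 = -50
New sum = old_sum + delta = 275 + (-50) = 225

Answer: 225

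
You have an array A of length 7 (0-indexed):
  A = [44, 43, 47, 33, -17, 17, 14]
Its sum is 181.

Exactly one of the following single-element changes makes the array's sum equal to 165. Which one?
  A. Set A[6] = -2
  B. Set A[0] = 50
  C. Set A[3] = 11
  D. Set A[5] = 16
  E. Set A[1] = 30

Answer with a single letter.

Option A: A[6] 14->-2, delta=-16, new_sum=181+(-16)=165 <-- matches target
Option B: A[0] 44->50, delta=6, new_sum=181+(6)=187
Option C: A[3] 33->11, delta=-22, new_sum=181+(-22)=159
Option D: A[5] 17->16, delta=-1, new_sum=181+(-1)=180
Option E: A[1] 43->30, delta=-13, new_sum=181+(-13)=168

Answer: A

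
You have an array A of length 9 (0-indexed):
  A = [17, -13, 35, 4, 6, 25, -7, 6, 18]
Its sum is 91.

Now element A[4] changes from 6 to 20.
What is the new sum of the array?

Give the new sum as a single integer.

Answer: 105

Derivation:
Old value at index 4: 6
New value at index 4: 20
Delta = 20 - 6 = 14
New sum = old_sum + delta = 91 + (14) = 105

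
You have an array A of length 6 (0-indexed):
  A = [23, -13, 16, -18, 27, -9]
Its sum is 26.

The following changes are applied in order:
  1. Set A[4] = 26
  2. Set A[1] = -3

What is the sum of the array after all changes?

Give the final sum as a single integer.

Initial sum: 26
Change 1: A[4] 27 -> 26, delta = -1, sum = 25
Change 2: A[1] -13 -> -3, delta = 10, sum = 35

Answer: 35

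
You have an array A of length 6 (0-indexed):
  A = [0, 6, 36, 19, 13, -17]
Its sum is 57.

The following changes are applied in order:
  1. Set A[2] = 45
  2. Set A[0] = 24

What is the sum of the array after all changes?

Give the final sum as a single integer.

Initial sum: 57
Change 1: A[2] 36 -> 45, delta = 9, sum = 66
Change 2: A[0] 0 -> 24, delta = 24, sum = 90

Answer: 90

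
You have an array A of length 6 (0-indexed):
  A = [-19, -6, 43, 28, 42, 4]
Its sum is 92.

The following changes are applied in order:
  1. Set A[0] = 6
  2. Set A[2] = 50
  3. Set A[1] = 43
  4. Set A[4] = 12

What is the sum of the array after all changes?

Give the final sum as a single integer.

Answer: 143

Derivation:
Initial sum: 92
Change 1: A[0] -19 -> 6, delta = 25, sum = 117
Change 2: A[2] 43 -> 50, delta = 7, sum = 124
Change 3: A[1] -6 -> 43, delta = 49, sum = 173
Change 4: A[4] 42 -> 12, delta = -30, sum = 143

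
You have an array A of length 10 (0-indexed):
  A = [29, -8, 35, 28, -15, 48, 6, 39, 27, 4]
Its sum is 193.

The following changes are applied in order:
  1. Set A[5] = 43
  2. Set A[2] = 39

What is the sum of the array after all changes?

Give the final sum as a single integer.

Answer: 192

Derivation:
Initial sum: 193
Change 1: A[5] 48 -> 43, delta = -5, sum = 188
Change 2: A[2] 35 -> 39, delta = 4, sum = 192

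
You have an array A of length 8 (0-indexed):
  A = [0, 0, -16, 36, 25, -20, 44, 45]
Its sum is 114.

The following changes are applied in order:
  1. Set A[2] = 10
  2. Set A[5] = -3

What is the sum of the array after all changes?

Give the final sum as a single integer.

Initial sum: 114
Change 1: A[2] -16 -> 10, delta = 26, sum = 140
Change 2: A[5] -20 -> -3, delta = 17, sum = 157

Answer: 157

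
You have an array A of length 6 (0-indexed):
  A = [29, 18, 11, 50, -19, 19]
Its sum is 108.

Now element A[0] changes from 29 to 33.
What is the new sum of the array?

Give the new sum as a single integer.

Answer: 112

Derivation:
Old value at index 0: 29
New value at index 0: 33
Delta = 33 - 29 = 4
New sum = old_sum + delta = 108 + (4) = 112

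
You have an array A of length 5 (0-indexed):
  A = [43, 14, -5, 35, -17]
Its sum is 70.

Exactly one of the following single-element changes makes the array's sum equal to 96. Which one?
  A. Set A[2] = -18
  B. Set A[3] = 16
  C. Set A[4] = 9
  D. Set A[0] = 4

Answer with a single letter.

Answer: C

Derivation:
Option A: A[2] -5->-18, delta=-13, new_sum=70+(-13)=57
Option B: A[3] 35->16, delta=-19, new_sum=70+(-19)=51
Option C: A[4] -17->9, delta=26, new_sum=70+(26)=96 <-- matches target
Option D: A[0] 43->4, delta=-39, new_sum=70+(-39)=31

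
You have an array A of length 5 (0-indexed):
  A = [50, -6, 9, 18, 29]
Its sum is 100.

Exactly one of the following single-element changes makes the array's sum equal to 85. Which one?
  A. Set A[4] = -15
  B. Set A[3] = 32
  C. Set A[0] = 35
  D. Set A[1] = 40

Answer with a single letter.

Answer: C

Derivation:
Option A: A[4] 29->-15, delta=-44, new_sum=100+(-44)=56
Option B: A[3] 18->32, delta=14, new_sum=100+(14)=114
Option C: A[0] 50->35, delta=-15, new_sum=100+(-15)=85 <-- matches target
Option D: A[1] -6->40, delta=46, new_sum=100+(46)=146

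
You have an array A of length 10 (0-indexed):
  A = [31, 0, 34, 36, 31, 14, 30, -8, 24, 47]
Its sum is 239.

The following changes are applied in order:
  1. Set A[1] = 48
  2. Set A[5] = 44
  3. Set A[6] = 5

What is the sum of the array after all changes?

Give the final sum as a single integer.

Initial sum: 239
Change 1: A[1] 0 -> 48, delta = 48, sum = 287
Change 2: A[5] 14 -> 44, delta = 30, sum = 317
Change 3: A[6] 30 -> 5, delta = -25, sum = 292

Answer: 292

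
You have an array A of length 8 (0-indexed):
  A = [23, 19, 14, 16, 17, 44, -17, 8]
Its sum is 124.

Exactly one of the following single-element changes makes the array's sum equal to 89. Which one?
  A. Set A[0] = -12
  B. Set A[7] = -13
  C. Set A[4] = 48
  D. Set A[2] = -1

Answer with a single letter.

Option A: A[0] 23->-12, delta=-35, new_sum=124+(-35)=89 <-- matches target
Option B: A[7] 8->-13, delta=-21, new_sum=124+(-21)=103
Option C: A[4] 17->48, delta=31, new_sum=124+(31)=155
Option D: A[2] 14->-1, delta=-15, new_sum=124+(-15)=109

Answer: A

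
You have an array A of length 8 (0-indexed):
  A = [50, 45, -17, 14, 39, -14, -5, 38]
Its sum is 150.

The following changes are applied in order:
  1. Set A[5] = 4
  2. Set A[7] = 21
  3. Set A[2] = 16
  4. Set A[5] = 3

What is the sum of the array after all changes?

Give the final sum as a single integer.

Initial sum: 150
Change 1: A[5] -14 -> 4, delta = 18, sum = 168
Change 2: A[7] 38 -> 21, delta = -17, sum = 151
Change 3: A[2] -17 -> 16, delta = 33, sum = 184
Change 4: A[5] 4 -> 3, delta = -1, sum = 183

Answer: 183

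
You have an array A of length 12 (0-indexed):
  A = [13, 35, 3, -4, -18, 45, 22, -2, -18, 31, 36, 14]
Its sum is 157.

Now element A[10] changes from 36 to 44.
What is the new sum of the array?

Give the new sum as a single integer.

Answer: 165

Derivation:
Old value at index 10: 36
New value at index 10: 44
Delta = 44 - 36 = 8
New sum = old_sum + delta = 157 + (8) = 165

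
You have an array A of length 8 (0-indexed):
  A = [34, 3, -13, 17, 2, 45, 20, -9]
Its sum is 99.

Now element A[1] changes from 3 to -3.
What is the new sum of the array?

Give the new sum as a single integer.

Old value at index 1: 3
New value at index 1: -3
Delta = -3 - 3 = -6
New sum = old_sum + delta = 99 + (-6) = 93

Answer: 93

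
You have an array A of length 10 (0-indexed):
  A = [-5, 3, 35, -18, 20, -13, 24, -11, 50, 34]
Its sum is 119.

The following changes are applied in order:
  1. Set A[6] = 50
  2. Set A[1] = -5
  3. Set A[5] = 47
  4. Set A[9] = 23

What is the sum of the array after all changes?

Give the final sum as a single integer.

Initial sum: 119
Change 1: A[6] 24 -> 50, delta = 26, sum = 145
Change 2: A[1] 3 -> -5, delta = -8, sum = 137
Change 3: A[5] -13 -> 47, delta = 60, sum = 197
Change 4: A[9] 34 -> 23, delta = -11, sum = 186

Answer: 186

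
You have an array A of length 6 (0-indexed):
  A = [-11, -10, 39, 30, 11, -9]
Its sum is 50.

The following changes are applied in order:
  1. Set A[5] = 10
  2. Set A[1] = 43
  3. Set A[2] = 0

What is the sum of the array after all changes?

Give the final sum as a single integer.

Answer: 83

Derivation:
Initial sum: 50
Change 1: A[5] -9 -> 10, delta = 19, sum = 69
Change 2: A[1] -10 -> 43, delta = 53, sum = 122
Change 3: A[2] 39 -> 0, delta = -39, sum = 83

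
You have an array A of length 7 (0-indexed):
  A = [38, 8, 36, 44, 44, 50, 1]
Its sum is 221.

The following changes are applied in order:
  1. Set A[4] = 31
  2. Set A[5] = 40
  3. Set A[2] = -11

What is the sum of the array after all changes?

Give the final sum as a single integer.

Initial sum: 221
Change 1: A[4] 44 -> 31, delta = -13, sum = 208
Change 2: A[5] 50 -> 40, delta = -10, sum = 198
Change 3: A[2] 36 -> -11, delta = -47, sum = 151

Answer: 151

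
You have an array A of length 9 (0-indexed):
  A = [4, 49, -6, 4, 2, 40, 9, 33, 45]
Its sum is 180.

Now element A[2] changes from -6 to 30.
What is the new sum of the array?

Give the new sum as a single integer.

Answer: 216

Derivation:
Old value at index 2: -6
New value at index 2: 30
Delta = 30 - -6 = 36
New sum = old_sum + delta = 180 + (36) = 216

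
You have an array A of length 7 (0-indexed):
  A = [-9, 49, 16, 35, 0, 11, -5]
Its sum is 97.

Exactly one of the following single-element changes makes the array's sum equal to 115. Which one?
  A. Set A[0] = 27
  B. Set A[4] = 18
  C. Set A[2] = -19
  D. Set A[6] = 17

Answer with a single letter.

Option A: A[0] -9->27, delta=36, new_sum=97+(36)=133
Option B: A[4] 0->18, delta=18, new_sum=97+(18)=115 <-- matches target
Option C: A[2] 16->-19, delta=-35, new_sum=97+(-35)=62
Option D: A[6] -5->17, delta=22, new_sum=97+(22)=119

Answer: B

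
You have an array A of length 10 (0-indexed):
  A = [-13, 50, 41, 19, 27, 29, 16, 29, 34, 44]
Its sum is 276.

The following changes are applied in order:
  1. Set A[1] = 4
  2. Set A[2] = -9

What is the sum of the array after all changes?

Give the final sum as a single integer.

Initial sum: 276
Change 1: A[1] 50 -> 4, delta = -46, sum = 230
Change 2: A[2] 41 -> -9, delta = -50, sum = 180

Answer: 180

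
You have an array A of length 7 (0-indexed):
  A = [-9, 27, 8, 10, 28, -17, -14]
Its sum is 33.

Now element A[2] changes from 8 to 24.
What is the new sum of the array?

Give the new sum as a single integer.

Answer: 49

Derivation:
Old value at index 2: 8
New value at index 2: 24
Delta = 24 - 8 = 16
New sum = old_sum + delta = 33 + (16) = 49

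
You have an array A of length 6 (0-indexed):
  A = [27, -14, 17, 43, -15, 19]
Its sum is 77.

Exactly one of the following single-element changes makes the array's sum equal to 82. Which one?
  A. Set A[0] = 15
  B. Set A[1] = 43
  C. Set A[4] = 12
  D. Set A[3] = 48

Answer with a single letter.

Answer: D

Derivation:
Option A: A[0] 27->15, delta=-12, new_sum=77+(-12)=65
Option B: A[1] -14->43, delta=57, new_sum=77+(57)=134
Option C: A[4] -15->12, delta=27, new_sum=77+(27)=104
Option D: A[3] 43->48, delta=5, new_sum=77+(5)=82 <-- matches target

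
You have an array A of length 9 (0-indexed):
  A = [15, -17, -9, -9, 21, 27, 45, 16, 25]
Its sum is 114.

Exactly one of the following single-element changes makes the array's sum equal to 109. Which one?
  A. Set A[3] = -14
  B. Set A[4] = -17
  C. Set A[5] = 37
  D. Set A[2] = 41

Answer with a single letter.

Option A: A[3] -9->-14, delta=-5, new_sum=114+(-5)=109 <-- matches target
Option B: A[4] 21->-17, delta=-38, new_sum=114+(-38)=76
Option C: A[5] 27->37, delta=10, new_sum=114+(10)=124
Option D: A[2] -9->41, delta=50, new_sum=114+(50)=164

Answer: A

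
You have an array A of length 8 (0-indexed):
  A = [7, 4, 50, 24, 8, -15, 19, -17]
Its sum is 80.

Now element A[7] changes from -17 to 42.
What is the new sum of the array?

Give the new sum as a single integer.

Answer: 139

Derivation:
Old value at index 7: -17
New value at index 7: 42
Delta = 42 - -17 = 59
New sum = old_sum + delta = 80 + (59) = 139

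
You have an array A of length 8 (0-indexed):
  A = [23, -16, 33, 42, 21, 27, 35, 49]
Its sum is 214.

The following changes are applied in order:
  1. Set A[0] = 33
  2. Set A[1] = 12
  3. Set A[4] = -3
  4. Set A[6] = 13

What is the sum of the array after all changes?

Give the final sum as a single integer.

Initial sum: 214
Change 1: A[0] 23 -> 33, delta = 10, sum = 224
Change 2: A[1] -16 -> 12, delta = 28, sum = 252
Change 3: A[4] 21 -> -3, delta = -24, sum = 228
Change 4: A[6] 35 -> 13, delta = -22, sum = 206

Answer: 206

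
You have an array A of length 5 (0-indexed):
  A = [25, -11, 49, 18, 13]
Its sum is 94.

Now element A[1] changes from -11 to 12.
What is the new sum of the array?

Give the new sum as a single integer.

Old value at index 1: -11
New value at index 1: 12
Delta = 12 - -11 = 23
New sum = old_sum + delta = 94 + (23) = 117

Answer: 117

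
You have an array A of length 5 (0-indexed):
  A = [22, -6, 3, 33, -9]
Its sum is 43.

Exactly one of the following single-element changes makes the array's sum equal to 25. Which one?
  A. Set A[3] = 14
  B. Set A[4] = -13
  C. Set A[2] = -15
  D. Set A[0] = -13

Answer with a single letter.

Option A: A[3] 33->14, delta=-19, new_sum=43+(-19)=24
Option B: A[4] -9->-13, delta=-4, new_sum=43+(-4)=39
Option C: A[2] 3->-15, delta=-18, new_sum=43+(-18)=25 <-- matches target
Option D: A[0] 22->-13, delta=-35, new_sum=43+(-35)=8

Answer: C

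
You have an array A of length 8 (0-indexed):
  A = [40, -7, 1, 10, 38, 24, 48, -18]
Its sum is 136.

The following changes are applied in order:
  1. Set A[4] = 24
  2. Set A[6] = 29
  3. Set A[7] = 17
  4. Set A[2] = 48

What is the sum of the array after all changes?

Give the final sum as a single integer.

Answer: 185

Derivation:
Initial sum: 136
Change 1: A[4] 38 -> 24, delta = -14, sum = 122
Change 2: A[6] 48 -> 29, delta = -19, sum = 103
Change 3: A[7] -18 -> 17, delta = 35, sum = 138
Change 4: A[2] 1 -> 48, delta = 47, sum = 185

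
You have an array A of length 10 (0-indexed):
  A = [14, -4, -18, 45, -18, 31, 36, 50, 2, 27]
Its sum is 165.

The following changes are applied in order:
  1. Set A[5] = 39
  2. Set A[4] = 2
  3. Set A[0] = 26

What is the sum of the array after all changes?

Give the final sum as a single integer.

Answer: 205

Derivation:
Initial sum: 165
Change 1: A[5] 31 -> 39, delta = 8, sum = 173
Change 2: A[4] -18 -> 2, delta = 20, sum = 193
Change 3: A[0] 14 -> 26, delta = 12, sum = 205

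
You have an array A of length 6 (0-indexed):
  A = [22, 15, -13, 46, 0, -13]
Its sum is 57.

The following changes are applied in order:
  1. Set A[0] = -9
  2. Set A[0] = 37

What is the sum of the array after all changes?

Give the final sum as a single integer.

Initial sum: 57
Change 1: A[0] 22 -> -9, delta = -31, sum = 26
Change 2: A[0] -9 -> 37, delta = 46, sum = 72

Answer: 72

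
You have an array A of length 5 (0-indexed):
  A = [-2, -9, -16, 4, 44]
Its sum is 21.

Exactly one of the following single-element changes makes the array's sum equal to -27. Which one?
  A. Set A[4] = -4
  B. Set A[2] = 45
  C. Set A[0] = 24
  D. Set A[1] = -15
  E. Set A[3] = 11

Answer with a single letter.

Answer: A

Derivation:
Option A: A[4] 44->-4, delta=-48, new_sum=21+(-48)=-27 <-- matches target
Option B: A[2] -16->45, delta=61, new_sum=21+(61)=82
Option C: A[0] -2->24, delta=26, new_sum=21+(26)=47
Option D: A[1] -9->-15, delta=-6, new_sum=21+(-6)=15
Option E: A[3] 4->11, delta=7, new_sum=21+(7)=28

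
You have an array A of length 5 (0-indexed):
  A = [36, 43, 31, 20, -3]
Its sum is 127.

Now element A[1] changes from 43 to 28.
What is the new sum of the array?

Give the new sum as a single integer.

Answer: 112

Derivation:
Old value at index 1: 43
New value at index 1: 28
Delta = 28 - 43 = -15
New sum = old_sum + delta = 127 + (-15) = 112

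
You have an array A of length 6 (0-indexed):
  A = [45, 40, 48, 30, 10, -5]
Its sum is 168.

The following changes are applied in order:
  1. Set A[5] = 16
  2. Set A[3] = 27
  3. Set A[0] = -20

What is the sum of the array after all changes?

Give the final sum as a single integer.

Answer: 121

Derivation:
Initial sum: 168
Change 1: A[5] -5 -> 16, delta = 21, sum = 189
Change 2: A[3] 30 -> 27, delta = -3, sum = 186
Change 3: A[0] 45 -> -20, delta = -65, sum = 121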